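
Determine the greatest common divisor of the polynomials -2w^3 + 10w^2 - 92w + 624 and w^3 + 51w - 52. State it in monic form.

w^2 + w + 52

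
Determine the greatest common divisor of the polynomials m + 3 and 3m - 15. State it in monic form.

Euclidean algorithm in ℚ[m]:
  m + 3 = (1/3)(3m - 15) + (8)
  3m - 15 = ((3/8)m - 15/8)(8) + (0)
The last nonzero remainder is the constant 8, so the polynomials are coprime and gcd = 1.

1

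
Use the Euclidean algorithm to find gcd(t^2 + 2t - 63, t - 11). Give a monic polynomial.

1

Apply the Euclidean algorithm:
  t^2 + 2t - 63 = (t + 13)(t - 11) + (80)
  t - 11 = ((1/80)t - 11/80)(80) + (0)
The last nonzero remainder is the constant 80, so the polynomials are coprime and gcd = 1.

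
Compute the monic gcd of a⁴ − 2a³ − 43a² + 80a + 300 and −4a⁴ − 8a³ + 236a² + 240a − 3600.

a³ − 4a² − 35a + 150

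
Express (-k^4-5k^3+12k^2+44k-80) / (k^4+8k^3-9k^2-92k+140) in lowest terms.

(-k-4)/(k+7)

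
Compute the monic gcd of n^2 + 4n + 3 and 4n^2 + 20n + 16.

Apply the Euclidean algorithm:
  n^2 + 4n + 3 = (1/4)(4n^2 + 20n + 16) + (-n - 1)
  4n^2 + 20n + 16 = (-4n - 16)(-n - 1) + (0)
Last nonzero remainder: -n - 1. Dividing through by -1 gives the monic gcd n + 1.

n + 1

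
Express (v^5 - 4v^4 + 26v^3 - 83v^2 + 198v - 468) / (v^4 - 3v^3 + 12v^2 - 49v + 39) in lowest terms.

By polynomial division,
  v^5 - 4v^4 + 26v^3 - 83v^2 + 198v - 468 = (v - 1)(v^4 - 3v^3 + 12v^2 - 49v + 39) + (11v^3 - 22v^2 + 110v - 429)
  v^4 - 3v^3 + 12v^2 - 49v + 39 = ((1/11)v - 1/11)(11v^3 - 22v^2 + 110v - 429) + (0)
Last nonzero remainder: 11v^3 - 22v^2 + 110v - 429. Dividing through by 11 gives the monic gcd v^3 - 2v^2 + 10v - 39.
Cancel v^3 - 2v^2 + 10v - 39 from numerator and denominator to get the reduced form.

(v^2 - 2v + 12)/(v - 1)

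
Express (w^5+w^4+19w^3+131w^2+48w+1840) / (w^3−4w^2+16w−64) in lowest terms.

(w^3+w^2+3w+115)/(w−4)

By polynomial division,
  w^5+w^4+19w^3+131w^2+48w+1840 = (w^2+5w+23)(w^3−4w^2+16w−64) + (207w^2+3312)
  w^3−4w^2+16w−64 = ((1/207)w−4/207)(207w^2+3312) + (0)
Last nonzero remainder: 207w^2+3312. Dividing through by 207 gives the monic gcd w^2+16.
Cancel w^2+16 from numerator and denominator to get the reduced form.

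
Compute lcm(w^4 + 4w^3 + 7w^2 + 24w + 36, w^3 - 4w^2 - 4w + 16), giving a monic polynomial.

Repeated division with remainder:
  w^4 + 4w^3 + 7w^2 + 24w + 36 = (w + 8)(w^3 - 4w^2 - 4w + 16) + (43w^2 + 40w - 92)
  w^3 - 4w^2 - 4w + 16 = ((1/43)w - 212/1849)(43w^2 + 40w - 92) + ((5040/1849)w + 10080/1849)
  43w^2 + 40w - 92 = ((79507/5040)w - 42527/2520)((5040/1849)w + 10080/1849) + (0)
Last nonzero remainder: (5040/1849)w + 10080/1849. Dividing through by 5040/1849 gives the monic gcd w + 2.
Then lcm(f, g) = f·g / gcd(f, g); expanding and making the result monic gives the answer.

w^6 - 2w^5 - 9w^4 + 14w^3 - 52w^2 - 24w + 288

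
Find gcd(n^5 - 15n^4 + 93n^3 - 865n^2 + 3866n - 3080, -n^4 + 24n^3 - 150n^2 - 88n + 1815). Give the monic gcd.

Euclidean algorithm in ℚ[n]:
  n^5 - 15n^4 + 93n^3 - 865n^2 + 3866n - 3080 = (-n - 9)(-n^4 + 24n^3 - 150n^2 - 88n + 1815) + (159n^3 - 2303n^2 + 4889n + 13255)
  -n^4 + 24n^3 - 150n^2 - 88n + 1815 = (-(1/159)n + 1513/25281)(159n^3 - 2303n^2 + 4889n + 13255) + ((469640/25281)n^2 - (7514240/25281)n + 25830200/25281)
  159n^3 - 2303n^2 + 4889n + 13255 = ((4019679/469640)n + 6092721/469640)((469640/25281)n^2 - (7514240/25281)n + 25830200/25281) + (0)
Last nonzero remainder: (469640/25281)n^2 - (7514240/25281)n + 25830200/25281. Dividing through by 469640/25281 gives the monic gcd n^2 - 16n + 55.

n^2 - 16n + 55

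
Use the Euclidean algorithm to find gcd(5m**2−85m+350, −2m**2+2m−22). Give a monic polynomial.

Repeated division with remainder:
  5m**2−85m+350 = (−5/2)(−2m**2+2m−22) + (−80m+295)
  −2m**2+2m−22 = ((1/40)m+43/640)(−80m+295) + (−5353/128)
  −80m+295 = ((10240/5353)m−37760/5353)(−5353/128) + (0)
The last nonzero remainder is the constant −5353/128, so the polynomials are coprime and gcd = 1.

1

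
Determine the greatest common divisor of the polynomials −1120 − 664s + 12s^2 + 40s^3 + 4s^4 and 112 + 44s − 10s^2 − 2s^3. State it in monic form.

−56 − 22s + 5s^2 + s^3

Repeated division with remainder:
  4s^4 + 40s^3 + 12s^2 − 664s − 1120 = (−2s − 10)(−2s^3 − 10s^2 + 44s + 112) + (0)
Last nonzero remainder: −2s^3 − 10s^2 + 44s + 112. Dividing through by −2 gives the monic gcd s^3 + 5s^2 − 22s − 56.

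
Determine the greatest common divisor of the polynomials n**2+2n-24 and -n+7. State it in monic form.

Euclidean algorithm in ℚ[n]:
  n**2+2n-24 = (-n-9)(-n+7) + (39)
  -n+7 = (-(1/39)n+7/39)(39) + (0)
The last nonzero remainder is the constant 39, so the polynomials are coprime and gcd = 1.

1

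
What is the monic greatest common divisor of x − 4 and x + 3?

1

Apply the Euclidean algorithm:
  x − 4 = (x + 3) + (−7)
  x + 3 = (−(1/7)x − 3/7)(−7) + (0)
The last nonzero remainder is the constant −7, so the polynomials are coprime and gcd = 1.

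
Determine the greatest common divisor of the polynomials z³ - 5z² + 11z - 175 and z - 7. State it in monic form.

z - 7

Euclidean algorithm in ℚ[z]:
  z³ - 5z² + 11z - 175 = (z² + 2z + 25)(z - 7) + (0)
The last nonzero remainder z - 7 is already monic.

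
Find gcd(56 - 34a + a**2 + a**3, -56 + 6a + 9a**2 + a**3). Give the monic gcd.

Repeated division with remainder:
  a**3 + a**2 - 34a + 56 = (a**3 + 9a**2 + 6a - 56) + (-8a**2 - 40a + 112)
  a**3 + 9a**2 + 6a - 56 = (-(1/8)a - 1/2)(-8a**2 - 40a + 112) + (0)
Last nonzero remainder: -8a**2 - 40a + 112. Dividing through by -8 gives the monic gcd a**2 + 5a - 14.

-14 + 5a + a**2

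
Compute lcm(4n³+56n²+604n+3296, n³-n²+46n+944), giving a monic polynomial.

Apply the Euclidean algorithm:
  4n³+56n²+604n+3296 = (4)(n³-n²+46n+944) + (60n²+420n-480)
  n³-n²+46n+944 = ((1/60)n-2/15)(60n²+420n-480) + (110n+880)
  60n²+420n-480 = ((6/11)n-6/11)(110n+880) + (0)
Last nonzero remainder: 110n+880. Dividing through by 110 gives the monic gcd n+8.
Then lcm(f, g) = f·g / gcd(f, g); expanding and making the result monic gives the answer.

n⁵+5n⁴+143n³+1117n²+10402n+97232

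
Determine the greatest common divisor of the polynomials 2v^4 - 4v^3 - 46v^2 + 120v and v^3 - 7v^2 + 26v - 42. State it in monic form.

v - 3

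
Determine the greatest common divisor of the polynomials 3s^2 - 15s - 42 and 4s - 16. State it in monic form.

1

Apply the Euclidean algorithm:
  3s^2 - 15s - 42 = ((3/4)s - 3/4)(4s - 16) + (-54)
  4s - 16 = (-(2/27)s + 8/27)(-54) + (0)
The last nonzero remainder is the constant -54, so the polynomials are coprime and gcd = 1.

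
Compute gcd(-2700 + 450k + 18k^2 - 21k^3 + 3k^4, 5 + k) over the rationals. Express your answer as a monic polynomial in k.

5 + k

Euclidean algorithm in ℚ[k]:
  3k^4 - 21k^3 + 18k^2 + 450k - 2700 = (3k^3 - 36k^2 + 198k - 540)(k + 5) + (0)
The last nonzero remainder k + 5 is already monic.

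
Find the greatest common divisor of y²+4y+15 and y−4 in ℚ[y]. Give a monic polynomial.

Apply the Euclidean algorithm:
  y²+4y+15 = (y+8)(y−4) + (47)
  y−4 = ((1/47)y−4/47)(47) + (0)
The last nonzero remainder is the constant 47, so the polynomials are coprime and gcd = 1.

1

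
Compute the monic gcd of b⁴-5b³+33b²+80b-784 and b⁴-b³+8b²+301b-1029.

Repeated division with remainder:
  b⁴-5b³+33b²+80b-784 = (b⁴-b³+8b²+301b-1029) + (-4b³+25b²-221b+245)
  b⁴-b³+8b²+301b-1029 = (-(1/4)b-21/16)(-4b³+25b²-221b+245) + (-(231/16)b²+(1155/16)b-11319/16)
  -4b³+25b²-221b+245 = ((64/231)b-80/231)(-(231/16)b²+(1155/16)b-11319/16) + (0)
Last nonzero remainder: -(231/16)b²+(1155/16)b-11319/16. Dividing through by -231/16 gives the monic gcd b²-5b+49.

b²-5b+49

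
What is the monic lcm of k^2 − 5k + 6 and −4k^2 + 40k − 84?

k^3 − 12k^2 + 41k − 42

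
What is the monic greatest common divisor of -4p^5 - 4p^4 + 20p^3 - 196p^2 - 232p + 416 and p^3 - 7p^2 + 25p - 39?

p^2 - 4p + 13

Apply the Euclidean algorithm:
  -4p^5 - 4p^4 + 20p^3 - 196p^2 - 232p + 416 = (-4p^2 - 32p - 104)(p^3 - 7p^2 + 25p - 39) + (-280p^2 + 1120p - 3640)
  p^3 - 7p^2 + 25p - 39 = (-(1/280)p + 3/280)(-280p^2 + 1120p - 3640) + (0)
Last nonzero remainder: -280p^2 + 1120p - 3640. Dividing through by -280 gives the monic gcd p^2 - 4p + 13.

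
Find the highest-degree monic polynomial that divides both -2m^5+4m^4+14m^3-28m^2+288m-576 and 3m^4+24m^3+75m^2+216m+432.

m^3+4m^2+9m+36

Repeated division with remainder:
  -2m^5+4m^4+14m^3-28m^2+288m-576 = (-(2/3)m+20/3)(3m^4+24m^3+75m^2+216m+432) + (-96m^3-384m^2-864m-3456)
  3m^4+24m^3+75m^2+216m+432 = (-(1/32)m-1/8)(-96m^3-384m^2-864m-3456) + (0)
Last nonzero remainder: -96m^3-384m^2-864m-3456. Dividing through by -96 gives the monic gcd m^3+4m^2+9m+36.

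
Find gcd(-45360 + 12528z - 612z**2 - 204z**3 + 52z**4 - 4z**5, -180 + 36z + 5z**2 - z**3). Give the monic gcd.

-36 + z**2

Apply the Euclidean algorithm:
  -4z**5 + 52z**4 - 204z**3 - 612z**2 + 12528z - 45360 = (4z**2 - 32z + 188)(-z**3 + 5z**2 + 36z - 180) + (320z**2 - 11520)
  -z**3 + 5z**2 + 36z - 180 = (-(1/320)z + 1/64)(320z**2 - 11520) + (0)
Last nonzero remainder: 320z**2 - 11520. Dividing through by 320 gives the monic gcd z**2 - 36.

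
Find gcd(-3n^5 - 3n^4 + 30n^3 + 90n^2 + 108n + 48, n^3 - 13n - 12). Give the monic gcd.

n^2 - 3n - 4

Euclidean algorithm in ℚ[n]:
  -3n^5 - 3n^4 + 30n^3 + 90n^2 + 108n + 48 = (-3n^2 - 3n - 9)(n^3 - 13n - 12) + (15n^2 - 45n - 60)
  n^3 - 13n - 12 = ((1/15)n + 1/5)(15n^2 - 45n - 60) + (0)
Last nonzero remainder: 15n^2 - 45n - 60. Dividing through by 15 gives the monic gcd n^2 - 3n - 4.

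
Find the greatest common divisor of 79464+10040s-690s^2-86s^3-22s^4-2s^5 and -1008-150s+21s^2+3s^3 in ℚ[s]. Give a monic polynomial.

Repeated division with remainder:
  -2s^5-22s^4-86s^3-690s^2+10040s+79464 = (-(2/3)s^2-(8/3)s-130/3)(3s^3+21s^2-150s-1008) + (-852s^2+852s+35784)
  3s^3+21s^2-150s-1008 = (-(1/284)s-2/71)(-852s^2+852s+35784) + (0)
Last nonzero remainder: -852s^2+852s+35784. Dividing through by -852 gives the monic gcd s^2-s-42.

-42-s+s^2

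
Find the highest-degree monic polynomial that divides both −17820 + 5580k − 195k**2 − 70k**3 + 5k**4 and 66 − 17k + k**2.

66 − 17k + k**2

By polynomial division,
  5k**4 − 70k**3 − 195k**2 + 5580k − 17820 = (5k**2 + 15k − 270)(k**2 − 17k + 66) + (0)
The last nonzero remainder k**2 − 17k + 66 is already monic.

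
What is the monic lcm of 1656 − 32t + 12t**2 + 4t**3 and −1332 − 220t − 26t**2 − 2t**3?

By polynomial division,
  4t**3 + 12t**2 − 32t + 1656 = (−2)(−2t**3 − 26t**2 − 220t − 1332) + (−40t**2 − 472t − 1008)
  −2t**3 − 26t**2 − 220t − 1332 = ((1/20)t + 3/50)(−40t**2 − 472t − 1008) + (−(3532/25)t − 31788/25)
  −40t**2 − 472t − 1008 = ((250/883)t + 700/883)(−(3532/25)t − 31788/25) + (0)
Last nonzero remainder: −(3532/25)t − 31788/25. Dividing through by −3532/25 gives the monic gcd t + 9.
Then lcm(f, g) = f·g / gcd(f, g); expanding and making the result monic gives the answer.

30636 + 1064t + 604t**2 + 78t**3 + 7t**4 + t**5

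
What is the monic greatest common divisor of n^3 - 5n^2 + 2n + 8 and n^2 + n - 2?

1

Repeated division with remainder:
  n^3 - 5n^2 + 2n + 8 = (n - 6)(n^2 + n - 2) + (10n - 4)
  n^2 + n - 2 = ((1/10)n + 7/50)(10n - 4) + (-36/25)
  10n - 4 = (-(125/18)n + 25/9)(-36/25) + (0)
The last nonzero remainder is the constant -36/25, so the polynomials are coprime and gcd = 1.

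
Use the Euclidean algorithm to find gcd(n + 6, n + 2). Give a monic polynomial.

Euclidean algorithm in ℚ[n]:
  n + 6 = (n + 2) + (4)
  n + 2 = ((1/4)n + 1/2)(4) + (0)
The last nonzero remainder is the constant 4, so the polynomials are coprime and gcd = 1.

1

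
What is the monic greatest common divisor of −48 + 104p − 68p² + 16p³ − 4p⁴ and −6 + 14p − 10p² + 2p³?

1 − 2p + p²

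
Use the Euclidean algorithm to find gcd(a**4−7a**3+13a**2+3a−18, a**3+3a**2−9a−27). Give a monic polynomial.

By polynomial division,
  a**4−7a**3+13a**2+3a−18 = (a−10)(a**3+3a**2−9a−27) + (52a**2−60a−288)
  a**3+3a**2−9a−27 = ((1/52)a+27/338)(52a**2−60a−288) + ((225/169)a−675/169)
  52a**2−60a−288 = ((8788/225)a+5408/75)((225/169)a−675/169) + (0)
Last nonzero remainder: (225/169)a−675/169. Dividing through by 225/169 gives the monic gcd a−3.

a−3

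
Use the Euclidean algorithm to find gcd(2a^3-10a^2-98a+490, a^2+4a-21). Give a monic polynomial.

a+7

Apply the Euclidean algorithm:
  2a^3-10a^2-98a+490 = (2a-18)(a^2+4a-21) + (16a+112)
  a^2+4a-21 = ((1/16)a-3/16)(16a+112) + (0)
Last nonzero remainder: 16a+112. Dividing through by 16 gives the monic gcd a+7.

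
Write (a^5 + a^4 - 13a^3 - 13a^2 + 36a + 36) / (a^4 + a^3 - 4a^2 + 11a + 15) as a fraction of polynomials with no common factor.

(a^3 - 3a^2 - 4a + 12)/(a^2 - 3a + 5)

Euclidean algorithm in ℚ[a]:
  a^5 + a^4 - 13a^3 - 13a^2 + 36a + 36 = (a)(a^4 + a^3 - 4a^2 + 11a + 15) + (-9a^3 - 24a^2 + 21a + 36)
  a^4 + a^3 - 4a^2 + 11a + 15 = (-(1/9)a + 5/27)(-9a^3 - 24a^2 + 21a + 36) + ((25/9)a^2 + (100/9)a + 25/3)
  -9a^3 - 24a^2 + 21a + 36 = (-(81/25)a + 108/25)((25/9)a^2 + (100/9)a + 25/3) + (0)
Last nonzero remainder: (25/9)a^2 + (100/9)a + 25/3. Dividing through by 25/9 gives the monic gcd a^2 + 4a + 3.
Cancel a^2 + 4a + 3 from numerator and denominator to get the reduced form.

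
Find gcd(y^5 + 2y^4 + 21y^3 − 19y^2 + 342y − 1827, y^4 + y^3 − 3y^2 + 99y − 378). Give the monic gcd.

y^3 − 5y^2 + 27y − 63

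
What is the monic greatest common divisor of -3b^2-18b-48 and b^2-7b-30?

1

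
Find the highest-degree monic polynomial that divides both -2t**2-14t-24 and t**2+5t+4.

Apply the Euclidean algorithm:
  -2t**2-14t-24 = (-2)(t**2+5t+4) + (-4t-16)
  t**2+5t+4 = (-(1/4)t-1/4)(-4t-16) + (0)
Last nonzero remainder: -4t-16. Dividing through by -4 gives the monic gcd t+4.

t+4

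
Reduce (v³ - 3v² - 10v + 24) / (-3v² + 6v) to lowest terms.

By polynomial division,
  v³ - 3v² - 10v + 24 = (-(1/3)v + 1/3)(-3v² + 6v) + (-12v + 24)
  -3v² + 6v = ((1/4)v)(-12v + 24) + (0)
Last nonzero remainder: -12v + 24. Dividing through by -12 gives the monic gcd v - 2.
Cancel v - 2 from numerator and denominator to get the reduced form.

(-v² + v + 12)/(3v)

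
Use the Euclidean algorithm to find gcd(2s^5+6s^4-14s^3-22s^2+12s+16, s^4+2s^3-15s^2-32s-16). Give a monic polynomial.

s^3+6s^2+9s+4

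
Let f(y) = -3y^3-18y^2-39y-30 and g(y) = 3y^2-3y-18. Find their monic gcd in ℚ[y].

y+2

Apply the Euclidean algorithm:
  -3y^3-18y^2-39y-30 = (-y-7)(3y^2-3y-18) + (-78y-156)
  3y^2-3y-18 = (-(1/26)y+3/26)(-78y-156) + (0)
Last nonzero remainder: -78y-156. Dividing through by -78 gives the monic gcd y+2.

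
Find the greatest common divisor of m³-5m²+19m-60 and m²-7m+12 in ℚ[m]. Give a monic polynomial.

By polynomial division,
  m³-5m²+19m-60 = (m+2)(m²-7m+12) + (21m-84)
  m²-7m+12 = ((1/21)m-1/7)(21m-84) + (0)
Last nonzero remainder: 21m-84. Dividing through by 21 gives the monic gcd m-4.

m-4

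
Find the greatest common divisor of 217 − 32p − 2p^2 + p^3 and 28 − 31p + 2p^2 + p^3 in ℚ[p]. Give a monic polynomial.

7 + p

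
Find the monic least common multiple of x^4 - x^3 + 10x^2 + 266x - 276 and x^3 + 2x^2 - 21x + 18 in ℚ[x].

Apply the Euclidean algorithm:
  x^4 - x^3 + 10x^2 + 266x - 276 = (x - 3)(x^3 + 2x^2 - 21x + 18) + (37x^2 + 185x - 222)
  x^3 + 2x^2 - 21x + 18 = ((1/37)x - 3/37)(37x^2 + 185x - 222) + (0)
Last nonzero remainder: 37x^2 + 185x - 222. Dividing through by 37 gives the monic gcd x^2 + 5x - 6.
Then lcm(f, g) = f·g / gcd(f, g); expanding and making the result monic gives the answer.

x^5 - 4x^4 + 13x^3 + 236x^2 - 1074x + 828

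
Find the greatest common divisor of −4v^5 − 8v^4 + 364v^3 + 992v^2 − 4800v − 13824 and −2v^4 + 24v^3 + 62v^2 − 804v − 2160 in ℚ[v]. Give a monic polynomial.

Repeated division with remainder:
  −4v^5 − 8v^4 + 364v^3 + 992v^2 − 4800v − 13824 = (2v + 28)(−2v^4 + 24v^3 + 62v^2 − 804v − 2160) + (−432v^3 + 864v^2 + 22032v + 46656)
  −2v^4 + 24v^3 + 62v^2 − 804v − 2160 = ((1/216)v − 5/108)(−432v^3 + 864v^2 + 22032v + 46656) + (0)
Last nonzero remainder: −432v^3 + 864v^2 + 22032v + 46656. Dividing through by −432 gives the monic gcd v^3 − 2v^2 − 51v − 108.

v^3 − 2v^2 − 51v − 108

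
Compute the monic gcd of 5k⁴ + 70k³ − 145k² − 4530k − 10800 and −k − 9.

Euclidean algorithm in ℚ[k]:
  5k⁴ + 70k³ − 145k² − 4530k − 10800 = (−5k³ − 25k² + 370k + 1200)(−k − 9) + (0)
Last nonzero remainder: −k − 9. Dividing through by −1 gives the monic gcd k + 9.

k + 9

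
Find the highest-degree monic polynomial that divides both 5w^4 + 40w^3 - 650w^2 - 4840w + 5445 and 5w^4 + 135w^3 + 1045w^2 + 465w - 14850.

w^2 + 20w + 99

Apply the Euclidean algorithm:
  5w^4 + 40w^3 - 650w^2 - 4840w + 5445 = (5w^4 + 135w^3 + 1045w^2 + 465w - 14850) + (-95w^3 - 1695w^2 - 5305w + 20295)
  5w^4 + 135w^3 + 1045w^2 + 465w - 14850 = (-(1/19)w - 174/361)(-95w^3 - 1695w^2 - 5305w + 20295) + (-(18480/361)w^2 - (369600/361)w - 1829520/361)
  -95w^3 - 1695w^2 - 5305w + 20295 = ((6859/3696)w - 14801/3696)(-(18480/361)w^2 - (369600/361)w - 1829520/361) + (0)
Last nonzero remainder: -(18480/361)w^2 - (369600/361)w - 1829520/361. Dividing through by -18480/361 gives the monic gcd w^2 + 20w + 99.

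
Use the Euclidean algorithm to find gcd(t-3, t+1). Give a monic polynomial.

1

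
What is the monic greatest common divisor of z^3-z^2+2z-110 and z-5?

Euclidean algorithm in ℚ[z]:
  z^3-z^2+2z-110 = (z^2+4z+22)(z-5) + (0)
The last nonzero remainder z-5 is already monic.

z-5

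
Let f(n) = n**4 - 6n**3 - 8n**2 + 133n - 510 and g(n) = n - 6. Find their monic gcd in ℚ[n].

Repeated division with remainder:
  n**4 - 6n**3 - 8n**2 + 133n - 510 = (n**3 - 8n + 85)(n - 6) + (0)
The last nonzero remainder n - 6 is already monic.

n - 6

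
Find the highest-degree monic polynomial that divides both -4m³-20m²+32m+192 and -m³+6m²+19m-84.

m²+m-12

Euclidean algorithm in ℚ[m]:
  -4m³-20m²+32m+192 = (4)(-m³+6m²+19m-84) + (-44m²-44m+528)
  -m³+6m²+19m-84 = ((1/44)m-7/44)(-44m²-44m+528) + (0)
Last nonzero remainder: -44m²-44m+528. Dividing through by -44 gives the monic gcd m²+m-12.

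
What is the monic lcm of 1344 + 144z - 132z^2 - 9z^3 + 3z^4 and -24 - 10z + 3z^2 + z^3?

-2688 - 736z + 664z^2 + 110z^3 - 47z^4 - 4z^5 + z^6

Repeated division with remainder:
  3z^4 - 9z^3 - 132z^2 + 144z + 1344 = (3z - 18)(z^3 + 3z^2 - 10z - 24) + (-48z^2 + 36z + 912)
  z^3 + 3z^2 - 10z - 24 = (-(1/48)z - 5/64)(-48z^2 + 36z + 912) + ((189/16)z + 189/4)
  -48z^2 + 36z + 912 = (-(256/63)z + 1216/63)((189/16)z + 189/4) + (0)
Last nonzero remainder: (189/16)z + 189/4. Dividing through by 189/16 gives the monic gcd z + 4.
Then lcm(f, g) = f·g / gcd(f, g); expanding and making the result monic gives the answer.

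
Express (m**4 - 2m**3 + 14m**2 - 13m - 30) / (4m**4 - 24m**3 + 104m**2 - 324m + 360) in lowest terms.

Apply the Euclidean algorithm:
  m**4 - 2m**3 + 14m**2 - 13m - 30 = (1/4)(4m**4 - 24m**3 + 104m**2 - 324m + 360) + (4m**3 - 12m**2 + 68m - 120)
  4m**4 - 24m**3 + 104m**2 - 324m + 360 = (m - 3)(4m**3 - 12m**2 + 68m - 120) + (0)
Last nonzero remainder: 4m**3 - 12m**2 + 68m - 120. Dividing through by 4 gives the monic gcd m**3 - 3m**2 + 17m - 30.
Cancel m**3 - 3m**2 + 17m - 30 from numerator and denominator to get the reduced form.

(m + 1)/(4m - 12)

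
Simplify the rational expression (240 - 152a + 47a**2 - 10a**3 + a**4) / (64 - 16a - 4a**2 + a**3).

Apply the Euclidean algorithm:
  a**4 - 10a**3 + 47a**2 - 152a + 240 = (a - 6)(a**3 - 4a**2 - 16a + 64) + (39a**2 - 312a + 624)
  a**3 - 4a**2 - 16a + 64 = ((1/39)a + 4/39)(39a**2 - 312a + 624) + (0)
Last nonzero remainder: 39a**2 - 312a + 624. Dividing through by 39 gives the monic gcd a**2 - 8a + 16.
Cancel a**2 - 8a + 16 from numerator and denominator to get the reduced form.

(15 - 2a + a**2)/(4 + a)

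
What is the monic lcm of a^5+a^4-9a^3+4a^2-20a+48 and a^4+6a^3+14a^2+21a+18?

a^7+6a^6+2a^5-35a^4-54a^3-28a^2+120a+288

By polynomial division,
  a^5+a^4-9a^3+4a^2-20a+48 = (a-5)(a^4+6a^3+14a^2+21a+18) + (7a^3+53a^2+67a+138)
  a^4+6a^3+14a^2+21a+18 = ((1/7)a-11/49)(7a^3+53a^2+67a+138) + ((800/49)a^2+(800/49)a+2400/49)
  7a^3+53a^2+67a+138 = ((343/800)a+1127/400)((800/49)a^2+(800/49)a+2400/49) + (0)
Last nonzero remainder: (800/49)a^2+(800/49)a+2400/49. Dividing through by 800/49 gives the monic gcd a^2+a+3.
Then lcm(f, g) = f·g / gcd(f, g); expanding and making the result monic gives the answer.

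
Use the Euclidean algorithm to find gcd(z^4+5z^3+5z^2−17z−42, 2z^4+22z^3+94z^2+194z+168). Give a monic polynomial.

Euclidean algorithm in ℚ[z]:
  z^4+5z^3+5z^2−17z−42 = (1/2)(2z^4+22z^3+94z^2+194z+168) + (−6z^3−42z^2−114z−126)
  2z^4+22z^3+94z^2+194z+168 = (−(1/3)z−4/3)(−6z^3−42z^2−114z−126) + (0)
Last nonzero remainder: −6z^3−42z^2−114z−126. Dividing through by −6 gives the monic gcd z^3+7z^2+19z+21.

z^3+7z^2+19z+21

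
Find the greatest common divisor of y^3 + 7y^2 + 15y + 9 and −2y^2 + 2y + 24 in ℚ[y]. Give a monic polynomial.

y + 3

Repeated division with remainder:
  y^3 + 7y^2 + 15y + 9 = (−(1/2)y − 4)(−2y^2 + 2y + 24) + (35y + 105)
  −2y^2 + 2y + 24 = (−(2/35)y + 8/35)(35y + 105) + (0)
Last nonzero remainder: 35y + 105. Dividing through by 35 gives the monic gcd y + 3.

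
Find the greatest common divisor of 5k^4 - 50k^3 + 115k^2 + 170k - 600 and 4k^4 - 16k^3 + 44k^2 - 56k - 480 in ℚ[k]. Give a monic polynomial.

k^2 - 2k - 8

By polynomial division,
  5k^4 - 50k^3 + 115k^2 + 170k - 600 = (5/4)(4k^4 - 16k^3 + 44k^2 - 56k - 480) + (-30k^3 + 60k^2 + 240k)
  4k^4 - 16k^3 + 44k^2 - 56k - 480 = (-(2/15)k + 4/15)(-30k^3 + 60k^2 + 240k) + (60k^2 - 120k - 480)
  -30k^3 + 60k^2 + 240k = (-(1/2)k)(60k^2 - 120k - 480) + (0)
Last nonzero remainder: 60k^2 - 120k - 480. Dividing through by 60 gives the monic gcd k^2 - 2k - 8.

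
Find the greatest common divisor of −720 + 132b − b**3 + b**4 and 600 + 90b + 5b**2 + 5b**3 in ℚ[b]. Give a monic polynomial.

30 − 3b + b**2

Repeated division with remainder:
  b**4 − b**3 + 132b − 720 = ((1/5)b − 2/5)(5b**3 + 5b**2 + 90b + 600) + (−16b**2 + 48b − 480)
  5b**3 + 5b**2 + 90b + 600 = (−(5/16)b − 5/4)(−16b**2 + 48b − 480) + (0)
Last nonzero remainder: −16b**2 + 48b − 480. Dividing through by −16 gives the monic gcd b**2 − 3b + 30.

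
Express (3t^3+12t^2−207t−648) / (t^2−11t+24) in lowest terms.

(3t^2+36t+81)/(t−3)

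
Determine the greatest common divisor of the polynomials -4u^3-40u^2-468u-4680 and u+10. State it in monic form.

u+10

Repeated division with remainder:
  -4u^3-40u^2-468u-4680 = (-4u^2-468)(u+10) + (0)
The last nonzero remainder u+10 is already monic.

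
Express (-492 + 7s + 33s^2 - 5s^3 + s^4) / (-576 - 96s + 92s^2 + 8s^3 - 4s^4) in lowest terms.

(-41 + 4s - s^2)/(-48 - 4s + 4s^2)

Apply the Euclidean algorithm:
  s^4 - 5s^3 + 33s^2 + 7s - 492 = (-1/4)(-4s^4 + 8s^3 + 92s^2 - 96s - 576) + (-3s^3 + 56s^2 - 17s - 636)
  -4s^4 + 8s^3 + 92s^2 - 96s - 576 = ((4/3)s + 200/9)(-3s^3 + 56s^2 - 17s - 636) + (-(10168/9)s^2 + (10168/9)s + 40672/3)
  -3s^3 + 56s^2 - 17s - 636 = ((27/10168)s - 477/10168)(-(10168/9)s^2 + (10168/9)s + 40672/3) + (0)
Last nonzero remainder: -(10168/9)s^2 + (10168/9)s + 40672/3. Dividing through by -10168/9 gives the monic gcd s^2 - s - 12.
Cancel s^2 - s - 12 from numerator and denominator to get the reduced form.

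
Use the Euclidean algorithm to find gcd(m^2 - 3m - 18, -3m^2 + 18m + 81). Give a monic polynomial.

m + 3

By polynomial division,
  m^2 - 3m - 18 = (-1/3)(-3m^2 + 18m + 81) + (3m + 9)
  -3m^2 + 18m + 81 = (-m + 9)(3m + 9) + (0)
Last nonzero remainder: 3m + 9. Dividing through by 3 gives the monic gcd m + 3.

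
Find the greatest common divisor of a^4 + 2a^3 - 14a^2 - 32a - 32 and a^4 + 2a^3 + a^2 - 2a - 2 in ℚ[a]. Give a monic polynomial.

Apply the Euclidean algorithm:
  a^4 + 2a^3 - 14a^2 - 32a - 32 = (a^4 + 2a^3 + a^2 - 2a - 2) + (-15a^2 - 30a - 30)
  a^4 + 2a^3 + a^2 - 2a - 2 = (-(1/15)a^2 + 1/15)(-15a^2 - 30a - 30) + (0)
Last nonzero remainder: -15a^2 - 30a - 30. Dividing through by -15 gives the monic gcd a^2 + 2a + 2.

a^2 + 2a + 2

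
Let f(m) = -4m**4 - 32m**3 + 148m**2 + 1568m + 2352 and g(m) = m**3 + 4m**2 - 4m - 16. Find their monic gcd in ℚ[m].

m + 2

Euclidean algorithm in ℚ[m]:
  -4m**4 - 32m**3 + 148m**2 + 1568m + 2352 = (-4m - 16)(m**3 + 4m**2 - 4m - 16) + (196m**2 + 1440m + 2096)
  m**3 + 4m**2 - 4m - 16 = ((1/196)m - 41/2401)(196m**2 + 1440m + 2096) + ((23760/2401)m + 47520/2401)
  196m**2 + 1440m + 2096 = ((117649/5940)m + 314531/2970)((23760/2401)m + 47520/2401) + (0)
Last nonzero remainder: (23760/2401)m + 47520/2401. Dividing through by 23760/2401 gives the monic gcd m + 2.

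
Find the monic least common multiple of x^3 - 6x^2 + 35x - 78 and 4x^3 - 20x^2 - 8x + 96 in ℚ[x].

x^5 - 8x^4 + 39x^3 - 100x^2 - 124x + 624

Euclidean algorithm in ℚ[x]:
  x^3 - 6x^2 + 35x - 78 = (1/4)(4x^3 - 20x^2 - 8x + 96) + (-x^2 + 37x - 102)
  4x^3 - 20x^2 - 8x + 96 = (-4x - 128)(-x^2 + 37x - 102) + (4320x - 12960)
  -x^2 + 37x - 102 = (-(1/4320)x + 17/2160)(4320x - 12960) + (0)
Last nonzero remainder: 4320x - 12960. Dividing through by 4320 gives the monic gcd x - 3.
Then lcm(f, g) = f·g / gcd(f, g); expanding and making the result monic gives the answer.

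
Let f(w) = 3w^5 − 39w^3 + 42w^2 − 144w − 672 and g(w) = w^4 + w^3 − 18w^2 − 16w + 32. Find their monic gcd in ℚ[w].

Apply the Euclidean algorithm:
  3w^5 − 39w^3 + 42w^2 − 144w − 672 = (3w − 3)(w^4 + w^3 − 18w^2 − 16w + 32) + (18w^3 + 36w^2 − 288w − 576)
  w^4 + w^3 − 18w^2 − 16w + 32 = ((1/18)w − 1/18)(18w^3 + 36w^2 − 288w − 576) + (0)
Last nonzero remainder: 18w^3 + 36w^2 − 288w − 576. Dividing through by 18 gives the monic gcd w^3 + 2w^2 − 16w − 32.

w^3 + 2w^2 − 16w − 32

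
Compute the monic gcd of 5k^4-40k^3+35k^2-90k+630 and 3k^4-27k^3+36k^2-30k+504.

k^3-5k^2-8k-42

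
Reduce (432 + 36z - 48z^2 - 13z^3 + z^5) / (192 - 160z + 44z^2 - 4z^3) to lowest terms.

By polynomial division,
  z^5 - 13z^3 - 48z^2 + 36z + 432 = (-(1/4)z^2 - (11/4)z - 17)(-4z^3 + 44z^2 - 160z + 192) + (308z^2 - 2156z + 3696)
  -4z^3 + 44z^2 - 160z + 192 = (-(1/77)z + 4/77)(308z^2 - 2156z + 3696) + (0)
Last nonzero remainder: 308z^2 - 2156z + 3696. Dividing through by 308 gives the monic gcd z^2 - 7z + 12.
Cancel z^2 - 7z + 12 from numerator and denominator to get the reduced form.

(-36 - 24z - 7z^2 - z^3)/(-16 + 4z)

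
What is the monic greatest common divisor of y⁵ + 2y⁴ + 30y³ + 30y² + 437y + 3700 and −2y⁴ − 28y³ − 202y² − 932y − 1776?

y³ + 8y² + 53y + 148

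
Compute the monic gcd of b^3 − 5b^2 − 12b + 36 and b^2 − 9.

Repeated division with remainder:
  b^3 − 5b^2 − 12b + 36 = (b − 5)(b^2 − 9) + (−3b − 9)
  b^2 − 9 = (−(1/3)b + 1)(−3b − 9) + (0)
Last nonzero remainder: −3b − 9. Dividing through by −3 gives the monic gcd b + 3.

b + 3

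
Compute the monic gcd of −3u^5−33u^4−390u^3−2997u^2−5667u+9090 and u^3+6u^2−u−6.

By polynomial division,
  −3u^5−33u^4−390u^3−2997u^2−5667u+9090 = (−3u^2−15u−303)(u^3+6u^2−u−6) + (−1212u^2−6060u+7272)
  u^3+6u^2−u−6 = (−(1/1212)u−1/1212)(−1212u^2−6060u+7272) + (0)
Last nonzero remainder: −1212u^2−6060u+7272. Dividing through by −1212 gives the monic gcd u^2+5u−6.

u^2+5u−6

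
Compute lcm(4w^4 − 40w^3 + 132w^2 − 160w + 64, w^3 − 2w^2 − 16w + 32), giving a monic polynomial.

By polynomial division,
  4w^4 − 40w^3 + 132w^2 − 160w + 64 = (4w − 32)(w^3 − 2w^2 − 16w + 32) + (132w^2 − 800w + 1088)
  w^3 − 2w^2 − 16w + 32 = ((1/132)w + 67/2178)(132w^2 − 800w + 1088) + ((400/1089)w − 1600/1089)
  132w^2 − 800w + 1088 = ((35937/100)w − 18513/25)((400/1089)w − 1600/1089) + (0)
Last nonzero remainder: (400/1089)w − 1600/1089. Dividing through by 400/1089 gives the monic gcd w − 4.
Then lcm(f, g) = f·g / gcd(f, g); expanding and making the result monic gives the answer.

w^6 − 8w^5 + 5w^4 + 106w^3 − 328w^2 + 352w − 128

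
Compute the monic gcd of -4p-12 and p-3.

Apply the Euclidean algorithm:
  -4p-12 = (-4)(p-3) + (-24)
  p-3 = (-(1/24)p+1/8)(-24) + (0)
The last nonzero remainder is the constant -24, so the polynomials are coprime and gcd = 1.

1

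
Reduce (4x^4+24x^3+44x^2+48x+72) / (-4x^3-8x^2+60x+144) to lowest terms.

(-x^2-2)/(x-4)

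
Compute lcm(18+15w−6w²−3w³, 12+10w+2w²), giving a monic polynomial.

−12−16w−w²+4w³+w⁴

Apply the Euclidean algorithm:
  −3w³−6w²+15w+18 = (−(3/2)w+9/2)(2w²+10w+12) + (−12w−36)
  2w²+10w+12 = (−(1/6)w−1/3)(−12w−36) + (0)
Last nonzero remainder: −12w−36. Dividing through by −12 gives the monic gcd w+3.
Then lcm(f, g) = f·g / gcd(f, g); expanding and making the result monic gives the answer.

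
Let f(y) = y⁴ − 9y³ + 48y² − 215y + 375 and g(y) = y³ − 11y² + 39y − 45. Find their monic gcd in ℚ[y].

By polynomial division,
  y⁴ − 9y³ + 48y² − 215y + 375 = (y + 2)(y³ − 11y² + 39y − 45) + (31y² − 248y + 465)
  y³ − 11y² + 39y − 45 = ((1/31)y − 3/31)(31y² − 248y + 465) + (0)
Last nonzero remainder: 31y² − 248y + 465. Dividing through by 31 gives the monic gcd y² − 8y + 15.

y² − 8y + 15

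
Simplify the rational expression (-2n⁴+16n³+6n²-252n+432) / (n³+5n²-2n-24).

(-2n³+24n²-90n+108)/(n²+n-6)

By polynomial division,
  -2n⁴+16n³+6n²-252n+432 = (-2n+26)(n³+5n²-2n-24) + (-128n²-248n+1056)
  n³+5n²-2n-24 = (-(1/128)n-49/2048)(-128n²-248n+1056) + ((81/256)n+81/64)
  -128n²-248n+1056 = (-(32768/81)n+22528/27)((81/256)n+81/64) + (0)
Last nonzero remainder: (81/256)n+81/64. Dividing through by 81/256 gives the monic gcd n+4.
Cancel n+4 from numerator and denominator to get the reduced form.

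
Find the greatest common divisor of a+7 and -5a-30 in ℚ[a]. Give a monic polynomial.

1

Repeated division with remainder:
  a+7 = (-1/5)(-5a-30) + (1)
  -5a-30 = (-5a-30)(1) + (0)
The last nonzero remainder is the constant 1, so the polynomials are coprime and gcd = 1.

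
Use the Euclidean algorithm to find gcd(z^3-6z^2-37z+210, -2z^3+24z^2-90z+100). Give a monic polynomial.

Euclidean algorithm in ℚ[z]:
  z^3-6z^2-37z+210 = (-1/2)(-2z^3+24z^2-90z+100) + (6z^2-82z+260)
  -2z^3+24z^2-90z+100 = (-(1/3)z-5/9)(6z^2-82z+260) + (-(440/9)z+2200/9)
  6z^2-82z+260 = (-(27/220)z+117/110)(-(440/9)z+2200/9) + (0)
Last nonzero remainder: -(440/9)z+2200/9. Dividing through by -440/9 gives the monic gcd z-5.

z-5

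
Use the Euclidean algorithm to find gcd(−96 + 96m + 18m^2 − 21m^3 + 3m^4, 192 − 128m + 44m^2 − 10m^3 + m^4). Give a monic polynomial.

Apply the Euclidean algorithm:
  3m^4 − 21m^3 + 18m^2 + 96m − 96 = (3)(m^4 − 10m^3 + 44m^2 − 128m + 192) + (9m^3 − 114m^2 + 480m − 672)
  m^4 − 10m^3 + 44m^2 − 128m + 192 = ((1/9)m + 8/27)(9m^3 − 114m^2 + 480m − 672) + ((220/9)m^2 − (1760/9)m + 3520/9)
  9m^3 − 114m^2 + 480m − 672 = ((81/220)m − 189/110)((220/9)m^2 − (1760/9)m + 3520/9) + (0)
Last nonzero remainder: (220/9)m^2 − (1760/9)m + 3520/9. Dividing through by 220/9 gives the monic gcd m^2 − 8m + 16.

16 − 8m + m^2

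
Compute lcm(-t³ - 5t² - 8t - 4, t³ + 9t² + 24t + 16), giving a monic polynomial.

By polynomial division,
  -t³ - 5t² - 8t - 4 = (-1)(t³ + 9t² + 24t + 16) + (4t² + 16t + 12)
  t³ + 9t² + 24t + 16 = ((1/4)t + 5/4)(4t² + 16t + 12) + (t + 1)
  4t² + 16t + 12 = (4t + 12)(t + 1) + (0)
The last nonzero remainder t + 1 is already monic.
Then lcm(f, g) = f·g / gcd(f, g); expanding and making the result monic gives the answer.

t⁵ + 13t⁴ + 64t³ + 148t² + 160t + 64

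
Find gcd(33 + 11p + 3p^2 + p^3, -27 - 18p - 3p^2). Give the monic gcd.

Euclidean algorithm in ℚ[p]:
  p^3 + 3p^2 + 11p + 33 = (-(1/3)p + 1)(-3p^2 - 18p - 27) + (20p + 60)
  -3p^2 - 18p - 27 = (-(3/20)p - 9/20)(20p + 60) + (0)
Last nonzero remainder: 20p + 60. Dividing through by 20 gives the monic gcd p + 3.

3 + p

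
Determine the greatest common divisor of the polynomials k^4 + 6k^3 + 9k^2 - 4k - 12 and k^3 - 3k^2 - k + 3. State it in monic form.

Repeated division with remainder:
  k^4 + 6k^3 + 9k^2 - 4k - 12 = (k + 9)(k^3 - 3k^2 - k + 3) + (37k^2 + 2k - 39)
  k^3 - 3k^2 - k + 3 = ((1/37)k - 113/1369)(37k^2 + 2k - 39) + ((300/1369)k - 300/1369)
  37k^2 + 2k - 39 = ((50653/300)k + 17797/100)((300/1369)k - 300/1369) + (0)
Last nonzero remainder: (300/1369)k - 300/1369. Dividing through by 300/1369 gives the monic gcd k - 1.

k - 1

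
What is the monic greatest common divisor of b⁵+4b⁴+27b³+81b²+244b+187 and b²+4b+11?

By polynomial division,
  b⁵+4b⁴+27b³+81b²+244b+187 = (b³+16b+17)(b²+4b+11) + (0)
The last nonzero remainder b²+4b+11 is already monic.

b²+4b+11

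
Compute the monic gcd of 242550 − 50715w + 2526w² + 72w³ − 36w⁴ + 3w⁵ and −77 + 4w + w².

−77 + 4w + w²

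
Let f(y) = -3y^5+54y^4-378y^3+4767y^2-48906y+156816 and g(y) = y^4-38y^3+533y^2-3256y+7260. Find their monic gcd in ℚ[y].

Euclidean algorithm in ℚ[y]:
  -3y^5+54y^4-378y^3+4767y^2-48906y+156816 = (-3y-60)(y^4-38y^3+533y^2-3256y+7260) + (-1059y^3+26979y^2-222486y+592416)
  y^4-38y^3+533y^2-3256y+7260 = (-(1/1059)y+4421/373827)(-1059y^3+26979y^2-222486y+592416) + ((479358/124609)y^2-(8149086/124609)y+31637628/124609)
  -1059y^3+26979y^2-222486y+592416 = (-(43986977/159786)y+16946824/7263)((479358/124609)y^2-(8149086/124609)y+31637628/124609) + (0)
Last nonzero remainder: (479358/124609)y^2-(8149086/124609)y+31637628/124609. Dividing through by 479358/124609 gives the monic gcd y^2-17y+66.

y^2-17y+66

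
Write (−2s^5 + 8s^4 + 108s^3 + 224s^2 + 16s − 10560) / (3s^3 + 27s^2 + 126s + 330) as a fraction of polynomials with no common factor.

(−2s^3 + 16s^2 + 88s − 480)/(3s + 15)

Repeated division with remainder:
  −2s^5 + 8s^4 + 108s^3 + 224s^2 + 16s − 10560 = (−(2/3)s^2 + (26/3)s − 14)(3s^3 + 27s^2 + 126s + 330) + (−270s^2 − 1080s − 5940)
  3s^3 + 27s^2 + 126s + 330 = (−(1/90)s − 1/18)(−270s^2 − 1080s − 5940) + (0)
Last nonzero remainder: −270s^2 − 1080s − 5940. Dividing through by −270 gives the monic gcd s^2 + 4s + 22.
Cancel s^2 + 4s + 22 from numerator and denominator to get the reduced form.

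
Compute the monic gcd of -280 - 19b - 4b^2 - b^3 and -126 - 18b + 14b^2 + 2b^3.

Repeated division with remainder:
  -b^3 - 4b^2 - 19b - 280 = (-1/2)(2b^3 + 14b^2 - 18b - 126) + (3b^2 - 28b - 343)
  2b^3 + 14b^2 - 18b - 126 = ((2/3)b + 98/9)(3b^2 - 28b - 343) + ((4640/9)b + 32480/9)
  3b^2 - 28b - 343 = ((27/4640)b - 441/4640)((4640/9)b + 32480/9) + (0)
Last nonzero remainder: (4640/9)b + 32480/9. Dividing through by 4640/9 gives the monic gcd b + 7.

7 + b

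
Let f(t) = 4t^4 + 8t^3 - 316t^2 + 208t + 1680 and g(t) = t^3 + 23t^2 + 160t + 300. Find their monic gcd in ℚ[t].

t + 10

Repeated division with remainder:
  4t^4 + 8t^3 - 316t^2 + 208t + 1680 = (4t - 84)(t^3 + 23t^2 + 160t + 300) + (976t^2 + 12448t + 26880)
  t^3 + 23t^2 + 160t + 300 = ((1/976)t + 625/59536)(976t^2 + 12448t + 26880) + ((6630/3721)t + 66300/3721)
  976t^2 + 12448t + 26880 = ((1815848/3315)t + 1667008/1105)((6630/3721)t + 66300/3721) + (0)
Last nonzero remainder: (6630/3721)t + 66300/3721. Dividing through by 6630/3721 gives the monic gcd t + 10.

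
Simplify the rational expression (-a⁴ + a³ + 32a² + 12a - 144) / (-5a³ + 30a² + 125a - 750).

By polynomial division,
  -a⁴ + a³ + 32a² + 12a - 144 = ((1/5)a + 1)(-5a³ + 30a² + 125a - 750) + (-23a² + 37a + 606)
  -5a³ + 30a² + 125a - 750 = ((5/23)a - 505/529)(-23a² + 37a + 606) + ((15120/529)a - 90720/529)
  -23a² + 37a + 606 = (-(12167/15120)a - 53429/15120)((15120/529)a - 90720/529) + (0)
Last nonzero remainder: (15120/529)a - 90720/529. Dividing through by 15120/529 gives the monic gcd a - 6.
Cancel a - 6 from numerator and denominator to get the reduced form.

(a³ + 5a² - 2a - 24)/(5a² - 125)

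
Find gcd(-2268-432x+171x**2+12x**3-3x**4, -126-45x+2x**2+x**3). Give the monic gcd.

-126-45x+2x**2+x**3

Euclidean algorithm in ℚ[x]:
  -3x**4+12x**3+171x**2-432x-2268 = (-3x+18)(x**3+2x**2-45x-126) + (0)
The last nonzero remainder x**3+2x**2-45x-126 is already monic.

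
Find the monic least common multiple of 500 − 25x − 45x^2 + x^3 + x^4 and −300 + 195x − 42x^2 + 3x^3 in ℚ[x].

−2500 + 625x + 200x^2 − 50x^3 − 4x^4 + x^5

By polynomial division,
  x^4 + x^3 − 45x^2 − 25x + 500 = ((1/3)x + 5)(3x^3 − 42x^2 + 195x − 300) + (100x^2 − 900x + 2000)
  3x^3 − 42x^2 + 195x − 300 = ((3/100)x − 3/20)(100x^2 − 900x + 2000) + (0)
Last nonzero remainder: 100x^2 − 900x + 2000. Dividing through by 100 gives the monic gcd x^2 − 9x + 20.
Then lcm(f, g) = f·g / gcd(f, g); expanding and making the result monic gives the answer.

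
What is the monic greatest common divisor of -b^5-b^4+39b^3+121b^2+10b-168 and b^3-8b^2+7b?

b^2-8b+7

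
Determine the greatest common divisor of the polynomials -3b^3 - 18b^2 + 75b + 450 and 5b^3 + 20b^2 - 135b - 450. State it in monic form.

By polynomial division,
  -3b^3 - 18b^2 + 75b + 450 = (-3/5)(5b^3 + 20b^2 - 135b - 450) + (-6b^2 - 6b + 180)
  5b^3 + 20b^2 - 135b - 450 = (-(5/6)b - 5/2)(-6b^2 - 6b + 180) + (0)
Last nonzero remainder: -6b^2 - 6b + 180. Dividing through by -6 gives the monic gcd b^2 + b - 30.

b^2 + b - 30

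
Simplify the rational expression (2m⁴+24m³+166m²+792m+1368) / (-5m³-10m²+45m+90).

By polynomial division,
  2m⁴+24m³+166m²+792m+1368 = (-(2/5)m-4)(-5m³-10m²+45m+90) + (144m²+1008m+1728)
  -5m³-10m²+45m+90 = (-(5/144)m+25/144)(144m²+1008m+1728) + (-70m-210)
  144m²+1008m+1728 = (-(72/35)m-288/35)(-70m-210) + (0)
Last nonzero remainder: -70m-210. Dividing through by -70 gives the monic gcd m+3.
Cancel m+3 from numerator and denominator to get the reduced form.

(-2m³-18m²-112m-456)/(5m²-5m-30)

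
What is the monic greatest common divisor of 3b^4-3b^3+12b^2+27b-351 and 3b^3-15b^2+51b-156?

Euclidean algorithm in ℚ[b]:
  3b^4-3b^3+12b^2+27b-351 = (b+4)(3b^3-15b^2+51b-156) + (21b^2-21b+273)
  3b^3-15b^2+51b-156 = ((1/7)b-4/7)(21b^2-21b+273) + (0)
Last nonzero remainder: 21b^2-21b+273. Dividing through by 21 gives the monic gcd b^2-b+13.

b^2-b+13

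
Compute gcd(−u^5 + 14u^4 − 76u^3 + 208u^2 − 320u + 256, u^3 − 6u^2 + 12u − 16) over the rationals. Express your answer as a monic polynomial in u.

u^3 − 6u^2 + 12u − 16

By polynomial division,
  −u^5 + 14u^4 − 76u^3 + 208u^2 − 320u + 256 = (−u^2 + 8u − 16)(u^3 − 6u^2 + 12u − 16) + (0)
The last nonzero remainder u^3 − 6u^2 + 12u − 16 is already monic.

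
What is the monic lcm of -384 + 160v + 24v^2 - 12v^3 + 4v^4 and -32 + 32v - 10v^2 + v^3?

Repeated division with remainder:
  4v^4 - 12v^3 + 24v^2 + 160v - 384 = (4v + 28)(v^3 - 10v^2 + 32v - 32) + (176v^2 - 608v + 512)
  v^3 - 10v^2 + 32v - 32 = ((1/176)v - 9/242)(176v^2 - 608v + 512) + ((784/121)v - 1568/121)
  176v^2 - 608v + 512 = ((1331/49)v - 1936/49)((784/121)v - 1568/121) + (0)
Last nonzero remainder: (784/121)v - 1568/121. Dividing through by 784/121 gives the monic gcd v - 2.
Then lcm(f, g) = f·g / gcd(f, g); expanding and making the result monic gives the answer.

-1536 + 1408v - 320v^2 - 56v^3 + 46v^4 - 11v^5 + v^6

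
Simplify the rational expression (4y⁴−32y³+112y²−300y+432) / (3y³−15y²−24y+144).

By polynomial division,
  4y⁴−32y³+112y²−300y+432 = ((4/3)y−4)(3y³−15y²−24y+144) + (84y²−588y+1008)
  3y³−15y²−24y+144 = ((1/28)y+1/14)(84y²−588y+1008) + (−18y+72)
  84y²−588y+1008 = (−(14/3)y+14)(−18y+72) + (0)
Last nonzero remainder: −18y+72. Dividing through by −18 gives the monic gcd y−4.
Cancel y−4 from numerator and denominator to get the reduced form.

(4y³−16y²+48y−108)/(3y²−3y−36)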